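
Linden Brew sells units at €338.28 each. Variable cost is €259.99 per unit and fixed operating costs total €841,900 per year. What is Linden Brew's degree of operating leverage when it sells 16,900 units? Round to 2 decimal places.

2.75

Contribution at this volume is 16,900 × €78.29 = €1,323,101.00.
Operating income = contribution − fixed costs = €1,323,101.00 − €841,900 = €481,201.00.
DOL = contribution ÷ EBIT = €1,323,101.00 ÷ €481,201.00 = 2.7496.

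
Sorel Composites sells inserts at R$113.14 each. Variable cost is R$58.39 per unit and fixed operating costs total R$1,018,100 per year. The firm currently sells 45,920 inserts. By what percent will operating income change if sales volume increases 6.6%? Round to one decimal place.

+11.1%

At 45,920 units, contribution = 45,920 × R$54.75 = R$2,514,120.00.
EBIT = R$2,514,120.00 − R$1,018,100 = R$1,496,020.00.
DOL = contribution ÷ EBIT = R$2,514,120.00 ÷ R$1,496,020.00 = 1.6805.
Operating income changes by 1.6805 × +6.6% = +11.1%.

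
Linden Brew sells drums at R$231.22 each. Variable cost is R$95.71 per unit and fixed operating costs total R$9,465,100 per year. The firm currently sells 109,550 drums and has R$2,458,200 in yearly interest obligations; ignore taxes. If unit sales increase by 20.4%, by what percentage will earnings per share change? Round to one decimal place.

At 109,550 units, contribution = 109,550 × R$135.51 = R$14,845,120.50.
Operating income = contribution − fixed costs = R$14,845,120.50 − R$9,465,100 = R$5,380,020.50.
After interest of R$2,458,200.00, pre-tax earnings = R$2,921,820.50.
DCL = total CM / (EBIT − I) = R$14,845,120.50 / R$2,921,820.50 = 5.0808.
%ΔEPS = DCL × %ΔSales = 5.0808 × +20.4% = +103.6%.

+103.6%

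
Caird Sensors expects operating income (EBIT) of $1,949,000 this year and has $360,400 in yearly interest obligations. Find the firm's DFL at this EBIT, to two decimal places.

Annual interest charges come to $360,400.00.
DFL = EBIT ÷ (EBIT − I) = $1,949,000 ÷ ($1,949,000 − $360,400.00) = $1,949,000 ÷ $1,588,600.00 = 1.2269.

1.23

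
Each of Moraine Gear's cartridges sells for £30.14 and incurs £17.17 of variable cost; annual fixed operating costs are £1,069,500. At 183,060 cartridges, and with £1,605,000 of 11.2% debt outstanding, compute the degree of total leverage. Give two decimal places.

2.11

At 183,060 units, contribution = 183,060 × £12.97 = £2,374,288.20.
Operating income = contribution − fixed costs = £2,374,288.20 − £1,069,500 = £1,304,788.20. Interest = £179,760.00.
DOL = £2,374,288.20 ÷ £1,304,788.20 = 1.8197; DFL = £1,304,788.20 ÷ £1,125,028.20 = 1.1598.
DCL = DOL × DFL = 1.8197 × 1.1598 = 2.1105.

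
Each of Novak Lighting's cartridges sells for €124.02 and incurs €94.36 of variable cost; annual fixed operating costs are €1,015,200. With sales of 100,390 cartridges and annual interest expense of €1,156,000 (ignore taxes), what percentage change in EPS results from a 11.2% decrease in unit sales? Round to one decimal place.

-41.4%

At 100,390 units, contribution = 100,390 × €29.66 = €2,977,567.40.
Operating income = contribution − fixed costs = €2,977,567.40 − €1,015,200 = €1,962,367.40.
Interest = €1,156,000.00, so EBIT − I = €806,367.40.
DCL = total CM / (EBIT − I) = €2,977,567.40 / €806,367.40 = 3.6926.
%ΔEPS = DCL × %ΔSales = 3.6926 × -11.2% = -41.4%.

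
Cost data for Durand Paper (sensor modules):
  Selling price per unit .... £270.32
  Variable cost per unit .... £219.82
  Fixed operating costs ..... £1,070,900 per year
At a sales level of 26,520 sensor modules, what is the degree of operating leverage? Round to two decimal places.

4.99

Contribution at this volume is 26,520 × £50.50 = £1,339,260.00.
Subtracting fixed costs: EBIT = £1,339,260.00 − £1,070,900 = £268,360.00.
So DOL = total CM / EBIT = £1,339,260.00 / £268,360.00 = 4.9905.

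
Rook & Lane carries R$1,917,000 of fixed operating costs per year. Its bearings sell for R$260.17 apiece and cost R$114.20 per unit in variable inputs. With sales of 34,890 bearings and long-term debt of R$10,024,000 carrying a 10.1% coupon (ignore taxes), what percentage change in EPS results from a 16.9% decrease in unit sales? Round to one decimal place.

At 34,890 units, contribution = 34,890 × R$145.97 = R$5,092,893.30.
Operating income = contribution − fixed costs = R$5,092,893.30 − R$1,917,000 = R$3,175,893.30.
Interest = R$1,012,424.00, so EBIT − I = R$2,163,469.30.
Degree of combined leverage = contribution ÷ (EBIT − I) = R$5,092,893.30 ÷ R$2,163,469.30 = 2.3540.
EPS therefore changes by 2.3540 × (-16.9%) = -39.8%.

-39.8%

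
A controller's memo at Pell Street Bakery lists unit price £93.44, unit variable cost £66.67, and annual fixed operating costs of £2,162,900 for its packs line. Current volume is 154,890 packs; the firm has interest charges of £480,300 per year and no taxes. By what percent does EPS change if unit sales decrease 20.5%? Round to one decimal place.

Contribution at this volume is 154,890 × £26.77 = £4,146,405.30.
EBIT = £4,146,405.30 − £2,162,900 = £1,983,505.30.
Interest = £480,300.00, so EBIT − I = £1,503,205.30.
Degree of combined leverage = contribution ÷ (EBIT − I) = £4,146,405.30 ÷ £1,503,205.30 = 2.7584.
EPS therefore changes by 2.7584 × (-20.5%) = -56.5%.

-56.5%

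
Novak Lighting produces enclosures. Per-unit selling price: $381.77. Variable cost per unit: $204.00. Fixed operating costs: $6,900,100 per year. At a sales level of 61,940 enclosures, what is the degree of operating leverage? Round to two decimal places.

2.68

At 61,940 units, contribution = 61,940 × $177.77 = $11,011,073.80.
Subtracting fixed costs: EBIT = $11,011,073.80 − $6,900,100 = $4,110,973.80.
So DOL = total CM / EBIT = $11,011,073.80 / $4,110,973.80 = 2.6785.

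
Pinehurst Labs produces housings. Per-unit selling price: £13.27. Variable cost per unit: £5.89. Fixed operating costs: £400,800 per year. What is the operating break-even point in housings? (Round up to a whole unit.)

54,309 housings

Contribution margin per unit = £13.27 − £5.89 = £7.38.
Units to break even: £400,800 ÷ £7.38 = 54,308.94, rounded up to 54,309.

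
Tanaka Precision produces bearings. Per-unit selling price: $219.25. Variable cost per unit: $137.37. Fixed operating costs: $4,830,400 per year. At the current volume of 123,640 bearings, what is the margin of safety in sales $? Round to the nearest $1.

$14,173,712

Unit CM = price − variable cost = $219.25 − $137.37 = $81.88. Break-even units = $4,830,400 ÷ $81.88 = 58,993.65; break-even revenue = 58,993.65 × $219.25 = $12,934,357.60.
Actual sales revenue = 123,640 × $219.25 = $27,108,070.00.
Margin of safety = $27,108,070.00 − $12,934,357.60 = $14,173,712.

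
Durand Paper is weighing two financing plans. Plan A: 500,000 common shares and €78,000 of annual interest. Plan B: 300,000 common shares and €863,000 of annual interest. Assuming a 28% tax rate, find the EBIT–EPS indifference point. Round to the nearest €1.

At indifference, (EBIT − 78,000)(1 − t)/500,000 = (EBIT − 863,000)(1 − t)/300,000.
The (1 − t) factor cancels: (EBIT − 78,000) × 300,000 = (EBIT − 863,000) × 500,000.
Solving, EBIT = (863,000·500,000 − 78,000·300,000) / (500,000 − 300,000) = 408,100,000,000 / 200,000 = 2,040,500.00.

€2,040,500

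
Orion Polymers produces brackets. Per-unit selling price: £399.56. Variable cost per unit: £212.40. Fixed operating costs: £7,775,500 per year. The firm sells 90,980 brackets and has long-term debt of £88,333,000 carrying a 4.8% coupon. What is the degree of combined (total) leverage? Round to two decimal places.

At 90,980 units, contribution = 90,980 × £187.16 = £17,027,816.80.
Subtracting fixed costs: EBIT = £17,027,816.80 − £7,775,500 = £9,252,316.80. Interest = £4,239,984.00, so EBIT − I = £5,012,332.80.
DCL = contribution ÷ (EBIT − I) = £17,027,816.80 ÷ £5,012,332.80 = 3.3972.

3.40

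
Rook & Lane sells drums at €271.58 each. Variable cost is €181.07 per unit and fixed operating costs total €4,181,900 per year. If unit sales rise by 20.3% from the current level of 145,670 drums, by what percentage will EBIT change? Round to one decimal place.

Total contribution margin = 145,670 × €90.51 = €13,184,591.70.
Operating income = contribution − fixed costs = €13,184,591.70 − €4,181,900 = €9,002,691.70.
So DOL = total CM / EBIT = €13,184,591.70 / €9,002,691.70 = 1.4645.
Operating income changes by 1.4645 × +20.3% = +29.7%.

+29.7%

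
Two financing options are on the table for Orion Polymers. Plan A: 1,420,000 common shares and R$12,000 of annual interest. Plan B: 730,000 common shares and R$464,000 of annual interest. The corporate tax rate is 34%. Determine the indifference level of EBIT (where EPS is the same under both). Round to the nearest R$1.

At indifference, (EBIT − 12,000)(1 − t)/1,420,000 = (EBIT − 464,000)(1 − t)/730,000.
The (1 − t) factor cancels: (EBIT − 12,000) × 730,000 = (EBIT − 464,000) × 1,420,000.
EBIT × (1,420,000 − 730,000) = 464,000 × 1,420,000 − 12,000 × 730,000 = 650,120,000,000, so EBIT = 650,120,000,000 ÷ 690,000 = 942,202.90.

R$942,203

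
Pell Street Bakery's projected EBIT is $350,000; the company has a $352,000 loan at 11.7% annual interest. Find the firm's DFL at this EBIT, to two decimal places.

Annual interest charges come to $41,184.00.
Degree of financial leverage = EBIT / (EBIT − interest) = $350,000 / $308,816.00 = 1.1334.

1.13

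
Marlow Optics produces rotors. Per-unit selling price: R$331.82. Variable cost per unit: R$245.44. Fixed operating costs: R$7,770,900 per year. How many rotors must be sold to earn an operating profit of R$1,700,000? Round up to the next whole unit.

109,643 rotors

Contribution margin per unit = R$331.82 − R$245.44 = R$86.38.
Required volume = (fixed costs + target profit) ÷ CM = (R$7,770,900 + R$1,700,000) ÷ R$86.38 = 109,642.28, so 109,643 rotors.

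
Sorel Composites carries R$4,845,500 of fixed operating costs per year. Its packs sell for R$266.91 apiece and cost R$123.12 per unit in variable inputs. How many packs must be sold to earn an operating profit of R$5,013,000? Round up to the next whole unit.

Unit CM = price − variable cost = R$266.91 − R$123.12 = R$143.79.
Units = (FC + target) / CM = (R$4,845,500 + R$5,013,000) / R$143.79 = 68,561.79, so 68,562 packs.

68,562 packs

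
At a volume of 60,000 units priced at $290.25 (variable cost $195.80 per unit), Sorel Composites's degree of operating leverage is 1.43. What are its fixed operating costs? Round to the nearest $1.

Total contribution margin = 60,000 × $94.45 = $5,667,000.00.
DOL = contribution / EBIT, so EBIT = $5,667,000.00 / 1.43 = $3,962,937.06.
Fixed costs = CM − EBIT = $5,667,000.00 − $3,962,937.06 = $1,704,063.

$1,704,063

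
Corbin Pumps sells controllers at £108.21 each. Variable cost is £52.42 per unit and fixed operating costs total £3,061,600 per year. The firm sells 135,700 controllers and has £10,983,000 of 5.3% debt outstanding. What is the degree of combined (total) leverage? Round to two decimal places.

At 135,700 units, contribution = 135,700 × £55.79 = £7,570,703.00.
EBIT = £7,570,703.00 − £3,061,600 = £4,509,103.00. Interest = £582,099.00.
DOL = £7,570,703.00 ÷ £4,509,103.00 = 1.6790; DFL = £4,509,103.00 ÷ £3,927,004.00 = 1.1482.
DCL = DOL × DFL = 1.6790 × 1.1482 = 1.9278.

1.93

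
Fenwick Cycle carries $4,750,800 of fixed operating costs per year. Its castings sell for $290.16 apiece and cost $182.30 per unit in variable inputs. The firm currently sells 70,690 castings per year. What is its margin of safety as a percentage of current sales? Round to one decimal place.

37.7%

Contribution margin per unit = $290.16 − $182.30 = $107.86. Break-even units = $4,750,800 ÷ $107.86 = 44,045.99; break-even revenue = 44,045.99 × $290.16 = $12,780,383.16.
Actual sales revenue = 70,690 × $290.16 = $20,511,410.40.
Margin of safety = ($20,511,410.40 − $12,780,383.16) ÷ $20,511,410.40 = 37.7%.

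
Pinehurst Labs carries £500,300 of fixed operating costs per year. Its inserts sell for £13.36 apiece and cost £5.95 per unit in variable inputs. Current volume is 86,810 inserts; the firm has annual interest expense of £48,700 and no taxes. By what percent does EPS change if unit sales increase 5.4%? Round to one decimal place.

+36.9%

At 86,810 units, contribution = 86,810 × £7.41 = £643,262.10.
Operating income = contribution − fixed costs = £643,262.10 − £500,300 = £142,962.10.
After interest of £48,700.00, pre-tax earnings = £94,262.10.
DCL = total CM / (EBIT − I) = £643,262.10 / £94,262.10 = 6.8242.
EPS therefore changes by 6.8242 × (+5.4%) = +36.9%.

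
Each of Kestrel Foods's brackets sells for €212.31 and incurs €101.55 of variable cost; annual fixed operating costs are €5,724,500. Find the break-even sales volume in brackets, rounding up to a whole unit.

Contribution margin per unit = €212.31 − €101.55 = €110.76.
Units to break even: €5,724,500 ÷ €110.76 = 51,683.82, rounded up to 51,684.

51,684 brackets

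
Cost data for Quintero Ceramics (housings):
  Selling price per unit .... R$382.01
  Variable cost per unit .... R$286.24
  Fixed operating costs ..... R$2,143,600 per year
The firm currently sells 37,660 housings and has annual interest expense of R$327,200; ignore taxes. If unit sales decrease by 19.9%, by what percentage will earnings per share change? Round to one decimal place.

-63.2%

Contribution at this volume is 37,660 × R$95.77 = R$3,606,698.20.
Subtracting fixed costs: EBIT = R$3,606,698.20 − R$2,143,600 = R$1,463,098.20.
Interest = R$327,200.00, so EBIT − I = R$1,135,898.20.
Degree of combined leverage = contribution ÷ (EBIT − I) = R$3,606,698.20 ÷ R$1,135,898.20 = 3.1752.
%ΔEPS = DCL × %ΔSales = 3.1752 × -19.9% = -63.2%.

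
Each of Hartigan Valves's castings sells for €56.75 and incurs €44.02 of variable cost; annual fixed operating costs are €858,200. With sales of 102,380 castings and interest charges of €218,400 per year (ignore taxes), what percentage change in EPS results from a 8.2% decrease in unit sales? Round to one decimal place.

At 102,380 units, contribution = 102,380 × €12.73 = €1,303,297.40.
Operating income = contribution − fixed costs = €1,303,297.40 − €858,200 = €445,097.40.
Interest = €218,400.00, so EBIT − I = €226,697.40.
Degree of combined leverage = contribution ÷ (EBIT − I) = €1,303,297.40 ÷ €226,697.40 = 5.7491.
EPS therefore changes by 5.7491 × (-8.2%) = -47.1%.

-47.1%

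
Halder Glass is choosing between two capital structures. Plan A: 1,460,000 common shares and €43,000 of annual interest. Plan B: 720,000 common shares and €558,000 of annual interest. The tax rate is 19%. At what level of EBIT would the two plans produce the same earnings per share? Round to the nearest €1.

€1,059,081

At indifference, (EBIT − 43,000)(1 − t)/1,460,000 = (EBIT − 558,000)(1 − t)/720,000.
Cancelling (1 − t) and cross-multiplying: 720,000·(EBIT − 43,000) = 1,460,000·(EBIT − 558,000).
Solving, EBIT = (558,000·1,460,000 − 43,000·720,000) / (1,460,000 − 720,000) = 783,720,000,000 / 740,000 = 1,059,081.08.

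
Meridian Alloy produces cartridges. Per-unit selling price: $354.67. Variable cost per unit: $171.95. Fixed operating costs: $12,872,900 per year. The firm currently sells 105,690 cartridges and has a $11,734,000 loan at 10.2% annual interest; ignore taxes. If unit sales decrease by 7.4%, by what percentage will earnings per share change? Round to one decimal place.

At 105,690 units, contribution = 105,690 × $182.72 = $19,311,676.80.
Subtracting fixed costs: EBIT = $19,311,676.80 − $12,872,900 = $6,438,776.80.
Interest = $1,196,868.00, so EBIT − I = $5,241,908.80.
Degree of combined leverage = contribution ÷ (EBIT − I) = $19,311,676.80 ÷ $5,241,908.80 = 3.6841.
EPS therefore changes by 3.6841 × (-7.4%) = -27.3%.

-27.3%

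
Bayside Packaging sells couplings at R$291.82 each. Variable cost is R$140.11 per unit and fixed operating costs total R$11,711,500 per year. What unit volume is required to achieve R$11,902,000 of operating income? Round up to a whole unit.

Each unit contributes R$291.82 − R$140.11 = R$151.71.
Units = (FC + target) / CM = (R$11,711,500 + R$11,902,000) / R$151.71 = 155,648.94, so 155,649 couplings.

155,649 couplings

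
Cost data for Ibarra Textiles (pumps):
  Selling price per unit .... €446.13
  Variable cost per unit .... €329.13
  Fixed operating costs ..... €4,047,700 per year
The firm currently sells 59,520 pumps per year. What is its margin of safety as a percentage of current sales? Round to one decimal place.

Unit CM = price − variable cost = €446.13 − €329.13 = €117.00. Break-even units = €4,047,700 ÷ €117.00 = 34,595.73; break-even revenue = 34,595.73 × €446.13 = €15,434,191.46.
Current sales = 59,520 × €446.13 = €26,553,657.60.
Margin of safety = (€26,553,657.60 − €15,434,191.46) ÷ €26,553,657.60 = 41.9%.

41.9%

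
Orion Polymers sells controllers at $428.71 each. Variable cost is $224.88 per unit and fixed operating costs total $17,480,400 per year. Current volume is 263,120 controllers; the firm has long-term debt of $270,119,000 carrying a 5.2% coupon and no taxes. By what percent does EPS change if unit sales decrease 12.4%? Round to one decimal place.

-30.1%

Contribution at this volume is 263,120 × $203.83 = $53,631,749.60.
Operating income = contribution − fixed costs = $53,631,749.60 − $17,480,400 = $36,151,349.60.
Interest = $14,046,188.00, so EBIT − I = $22,105,161.60.
Degree of combined leverage = contribution ÷ (EBIT − I) = $53,631,749.60 ÷ $22,105,161.60 = 2.4262.
%ΔEPS = DCL × %ΔSales = 2.4262 × -12.4% = -30.1%.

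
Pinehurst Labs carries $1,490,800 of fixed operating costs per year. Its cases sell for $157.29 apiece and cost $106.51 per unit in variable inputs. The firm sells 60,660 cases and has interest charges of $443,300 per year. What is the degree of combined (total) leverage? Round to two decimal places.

2.69

Contribution at this volume is 60,660 × $50.78 = $3,080,314.80.
EBIT = $3,080,314.80 − $1,490,800 = $1,589,514.80. Interest = $443,300.00, so EBIT − I = $1,146,214.80.
Degree of total leverage = total CM / (EBIT − interest) = $3,080,314.80 / $1,146,214.80 = 2.6874.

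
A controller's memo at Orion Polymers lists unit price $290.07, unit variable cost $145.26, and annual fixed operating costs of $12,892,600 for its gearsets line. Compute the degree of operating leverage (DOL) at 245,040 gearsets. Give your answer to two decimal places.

1.57

Total contribution margin = 245,040 × $144.81 = $35,484,242.40.
Operating income = contribution − fixed costs = $35,484,242.40 − $12,892,600 = $22,591,642.40.
DOL = contribution ÷ EBIT = $35,484,242.40 ÷ $22,591,642.40 = 1.5707.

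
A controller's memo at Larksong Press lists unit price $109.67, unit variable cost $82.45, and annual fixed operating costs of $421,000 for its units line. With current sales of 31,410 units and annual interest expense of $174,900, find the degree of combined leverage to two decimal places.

3.30

At 31,410 units, contribution = 31,410 × $27.22 = $854,980.20.
Operating income = contribution − fixed costs = $854,980.20 − $421,000 = $433,980.20. Interest = $174,900.00.
DOL = $854,980.20 ÷ $433,980.20 = 1.9701; DFL = $433,980.20 ÷ $259,080.20 = 1.6751.
DCL = DOL × DFL = 1.9701 × 1.6751 = 3.3001.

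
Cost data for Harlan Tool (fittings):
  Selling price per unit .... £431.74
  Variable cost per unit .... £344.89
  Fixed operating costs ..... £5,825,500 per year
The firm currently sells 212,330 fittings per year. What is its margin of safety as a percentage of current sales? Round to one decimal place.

68.4%

Unit CM = price − variable cost = £431.74 − £344.89 = £86.85. Break-even units = £5,825,500 ÷ £86.85 = 67,075.42; break-even revenue = 67,075.42 × £431.74 = £28,959,140.70.
Current sales = 212,330 × £431.74 = £91,671,354.20.
Margin of safety = (£91,671,354.20 − £28,959,140.70) ÷ £91,671,354.20 = 68.4%.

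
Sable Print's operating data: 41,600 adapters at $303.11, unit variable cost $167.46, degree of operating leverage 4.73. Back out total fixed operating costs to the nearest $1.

Contribution at this volume is 41,600 × $135.65 = $5,643,040.00.
Since DOL = CM ÷ EBIT, EBIT = $5,643,040.00 ÷ 4.73 = $1,193,031.71.
Fixed costs = CM − EBIT = $5,643,040.00 − $1,193,031.71 = $4,450,008.

$4,450,008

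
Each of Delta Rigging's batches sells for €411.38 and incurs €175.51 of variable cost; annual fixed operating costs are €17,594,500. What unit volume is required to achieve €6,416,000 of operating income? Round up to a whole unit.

101,796 batches

Contribution margin per unit = €411.38 − €175.51 = €235.87.
Need Q such that Q × €235.87 − €17,594,500 = €6,416,000, i.e. Q = €24,010,500 / €235.87 = 101,795.48 → 101,796.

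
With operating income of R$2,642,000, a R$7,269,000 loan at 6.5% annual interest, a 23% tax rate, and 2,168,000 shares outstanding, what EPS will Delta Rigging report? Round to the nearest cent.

Pre-tax income = R$2,642,000 − R$472,485.00 = R$2,169,515.00.
After tax at 23%: net income = R$2,169,515.00 × 0.77 = R$1,670,526.55.
EPS = R$1,670,526.55 ÷ 2,168,000 = R$0.77.

R$0.77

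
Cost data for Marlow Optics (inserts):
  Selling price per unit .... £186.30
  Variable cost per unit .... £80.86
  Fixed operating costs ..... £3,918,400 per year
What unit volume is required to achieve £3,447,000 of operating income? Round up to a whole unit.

Each unit contributes £186.30 − £80.86 = £105.44.
Units = (FC + target) / CM = (£3,918,400 + £3,447,000) / £105.44 = 69,853.95, so 69,854 inserts.

69,854 inserts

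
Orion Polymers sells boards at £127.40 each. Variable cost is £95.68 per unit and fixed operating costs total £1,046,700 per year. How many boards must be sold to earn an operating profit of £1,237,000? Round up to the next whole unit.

Contribution margin per unit = £127.40 − £95.68 = £31.72.
Units = (FC + target) / CM = (£1,046,700 + £1,237,000) / £31.72 = 71,995.59, so 71,996 boards.

71,996 boards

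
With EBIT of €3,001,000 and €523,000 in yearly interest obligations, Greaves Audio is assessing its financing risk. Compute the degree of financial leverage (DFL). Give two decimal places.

Annual interest charges come to €523,000.00.
DFL = EBIT ÷ (EBIT − I) = €3,001,000 ÷ (€3,001,000 − €523,000.00) = €3,001,000 ÷ €2,478,000.00 = 1.2111.

1.21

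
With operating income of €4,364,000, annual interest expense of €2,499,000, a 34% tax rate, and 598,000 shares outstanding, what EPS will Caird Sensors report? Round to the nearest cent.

€2.06

Pre-tax income = €4,364,000 − €2,499,000.00 = €1,865,000.00.
Net income = €1,865,000.00 × (1 − 0.34) = €1,230,900.00.
Per share: €1,230,900.00 / 598,000 shares = €2.06.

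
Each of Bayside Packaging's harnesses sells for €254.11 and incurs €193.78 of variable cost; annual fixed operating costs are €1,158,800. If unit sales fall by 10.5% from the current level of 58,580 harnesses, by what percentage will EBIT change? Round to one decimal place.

-15.6%

At 58,580 units, contribution = 58,580 × €60.33 = €3,534,131.40.
Operating income = contribution − fixed costs = €3,534,131.40 − €1,158,800 = €2,375,331.40.
DOL = contribution ÷ EBIT = €3,534,131.40 ÷ €2,375,331.40 = 1.4878.
%ΔEBIT = DOL × %ΔSales = 1.4878 × -10.5% = -15.6%.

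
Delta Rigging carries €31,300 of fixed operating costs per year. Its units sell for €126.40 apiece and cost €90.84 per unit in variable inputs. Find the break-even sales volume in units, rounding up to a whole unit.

881 units

Contribution margin per unit = €126.40 − €90.84 = €35.56.
Units to break even: €31,300 ÷ €35.56 = 880.20, rounded up to 881.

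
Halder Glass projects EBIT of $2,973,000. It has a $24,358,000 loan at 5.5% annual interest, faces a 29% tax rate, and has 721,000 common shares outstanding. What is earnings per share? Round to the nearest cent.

$1.61

Pre-tax income = $2,973,000 − $1,339,690.00 = $1,633,310.00.
After tax at 29%: net income = $1,633,310.00 × 0.71 = $1,159,650.10.
EPS = $1,159,650.10 ÷ 721,000 = $1.61.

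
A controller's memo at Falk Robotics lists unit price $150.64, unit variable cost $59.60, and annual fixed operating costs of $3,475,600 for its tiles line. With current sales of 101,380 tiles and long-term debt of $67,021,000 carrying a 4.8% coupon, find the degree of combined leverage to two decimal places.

3.64

At 101,380 units, contribution = 101,380 × $91.04 = $9,229,635.20.
Operating income = contribution − fixed costs = $9,229,635.20 − $3,475,600 = $5,754,035.20. Interest = $3,217,008.00, so EBIT − I = $2,537,027.20.
Degree of total leverage = total CM / (EBIT − interest) = $9,229,635.20 / $2,537,027.20 = 3.6380.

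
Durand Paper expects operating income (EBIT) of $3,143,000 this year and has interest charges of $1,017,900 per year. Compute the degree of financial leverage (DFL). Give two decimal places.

1.48

Interest = $1,017,900.00.
Degree of financial leverage = EBIT / (EBIT − interest) = $3,143,000 / $2,125,100.00 = 1.4790.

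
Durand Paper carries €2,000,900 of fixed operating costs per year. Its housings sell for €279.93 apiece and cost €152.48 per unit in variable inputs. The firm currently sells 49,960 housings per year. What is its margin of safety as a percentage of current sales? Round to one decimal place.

Unit CM = price − variable cost = €279.93 − €152.48 = €127.45. Break-even units = €2,000,900 ÷ €127.45 = 15,699.49; break-even revenue = 15,699.49 × €279.93 = €4,394,758.23.
Actual sales revenue = 49,960 × €279.93 = €13,985,302.80.
Margin of safety = (€13,985,302.80 − €4,394,758.23) ÷ €13,985,302.80 = 68.6%.

68.6%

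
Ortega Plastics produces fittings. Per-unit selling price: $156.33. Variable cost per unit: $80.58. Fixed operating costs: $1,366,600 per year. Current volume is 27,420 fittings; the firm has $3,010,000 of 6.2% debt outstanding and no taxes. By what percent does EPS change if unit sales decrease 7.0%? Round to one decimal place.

-27.8%

Contribution at this volume is 27,420 × $75.75 = $2,077,065.00.
EBIT = $2,077,065.00 − $1,366,600 = $710,465.00.
After interest of $186,620.00, pre-tax earnings = $523,845.00.
Degree of combined leverage = contribution ÷ (EBIT − I) = $2,077,065.00 ÷ $523,845.00 = 3.9650.
%ΔEPS = DCL × %ΔSales = 3.9650 × -7.0% = -27.8%.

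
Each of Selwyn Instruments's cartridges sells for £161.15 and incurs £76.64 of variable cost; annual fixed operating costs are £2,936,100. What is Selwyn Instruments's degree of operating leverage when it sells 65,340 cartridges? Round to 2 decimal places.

2.14

Total contribution margin = 65,340 × £84.51 = £5,521,883.40.
EBIT = £5,521,883.40 − £2,936,100 = £2,585,783.40.
Degree of operating leverage = £5,521,883.40 / £2,585,783.40 = 2.1355.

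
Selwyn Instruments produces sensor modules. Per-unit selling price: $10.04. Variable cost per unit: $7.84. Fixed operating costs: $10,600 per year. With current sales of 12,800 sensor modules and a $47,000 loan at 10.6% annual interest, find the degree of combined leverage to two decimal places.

2.24

Contribution at this volume is 12,800 × $2.20 = $28,160.00.
EBIT = $28,160.00 − $10,600 = $17,560.00. Interest = $4,982.00.
DOL = $28,160.00 ÷ $17,560.00 = 1.6036; DFL = $17,560.00 ÷ $12,578.00 = 1.3961.
DCL = DOL × DFL = 1.6036 × 1.3961 = 2.2388.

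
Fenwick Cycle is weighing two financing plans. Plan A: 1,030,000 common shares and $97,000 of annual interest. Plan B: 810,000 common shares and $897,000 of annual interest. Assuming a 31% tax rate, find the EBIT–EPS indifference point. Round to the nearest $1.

At indifference, (EBIT − 97,000)(1 − t)/1,030,000 = (EBIT − 897,000)(1 − t)/810,000.
The (1 − t) factor cancels: (EBIT − 97,000) × 810,000 = (EBIT − 897,000) × 1,030,000.
EBIT × (1,030,000 − 810,000) = 897,000 × 1,030,000 − 97,000 × 810,000 = 845,340,000,000, so EBIT = 845,340,000,000 ÷ 220,000 = 3,842,454.55.

$3,842,455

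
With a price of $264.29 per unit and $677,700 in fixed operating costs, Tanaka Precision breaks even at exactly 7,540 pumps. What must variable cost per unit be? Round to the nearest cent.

At break-even, FC = Q × (P − VC), so P − VC = $677,700 ÷ 7,540 = $89.8806.
Variable cost per unit = $264.29 − $89.8806 = $174.41.

$174.41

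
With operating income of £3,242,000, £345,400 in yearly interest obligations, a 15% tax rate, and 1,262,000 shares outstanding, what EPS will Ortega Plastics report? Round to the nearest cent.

Pre-tax income = £3,242,000 − £345,400.00 = £2,896,600.00.
Net income = £2,896,600.00 × (1 − 0.15) = £2,462,110.00.
Per share: £2,462,110.00 / 1,262,000 shares = £1.95.

£1.95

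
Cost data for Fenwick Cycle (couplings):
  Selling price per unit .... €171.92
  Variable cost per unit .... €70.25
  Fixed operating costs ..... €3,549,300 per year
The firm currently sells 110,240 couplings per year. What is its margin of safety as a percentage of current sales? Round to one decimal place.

Contribution margin per unit = €171.92 − €70.25 = €101.67. Break-even units = €3,549,300 ÷ €101.67 = 34,910.00; break-even revenue = 34,910.00 × €171.92 = €6,001,727.71.
Current sales = 110,240 × €171.92 = €18,952,460.80.
Margin of safety = (€18,952,460.80 − €6,001,727.71) ÷ €18,952,460.80 = 68.3%.

68.3%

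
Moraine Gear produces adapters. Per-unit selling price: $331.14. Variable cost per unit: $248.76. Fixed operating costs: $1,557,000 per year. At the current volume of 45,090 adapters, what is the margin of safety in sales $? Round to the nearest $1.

$8,672,484

Each unit contributes $331.14 − $248.76 = $82.38. Break-even units = $1,557,000 ÷ $82.38 = 18,900.22; break-even revenue = 18,900.22 × $331.14 = $6,258,618.35.
Actual sales revenue = 45,090 × $331.14 = $14,931,102.60.
Margin of safety = $14,931,102.60 − $6,258,618.35 = $8,672,484.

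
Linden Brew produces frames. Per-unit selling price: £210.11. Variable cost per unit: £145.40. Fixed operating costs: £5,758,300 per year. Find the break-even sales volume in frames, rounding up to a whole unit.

Unit CM = price − variable cost = £210.11 − £145.40 = £64.71.
Break-even volume = fixed costs ÷ CM per unit = £5,758,300 ÷ £64.71 = 88,986.25, so 88,987 frames.

88,987 frames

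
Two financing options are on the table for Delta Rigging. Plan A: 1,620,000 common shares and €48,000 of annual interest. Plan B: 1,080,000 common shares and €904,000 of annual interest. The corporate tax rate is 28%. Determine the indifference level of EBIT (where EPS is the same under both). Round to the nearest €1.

At indifference, (EBIT − 48,000)(1 − t)/1,620,000 = (EBIT − 904,000)(1 − t)/1,080,000.
The (1 − t) factor cancels: (EBIT − 48,000) × 1,080,000 = (EBIT − 904,000) × 1,620,000.
EBIT × (1,620,000 − 1,080,000) = 904,000 × 1,620,000 − 48,000 × 1,080,000 = 1,412,640,000,000, so EBIT = 1,412,640,000,000 ÷ 540,000 = 2,616,000.00.

€2,616,000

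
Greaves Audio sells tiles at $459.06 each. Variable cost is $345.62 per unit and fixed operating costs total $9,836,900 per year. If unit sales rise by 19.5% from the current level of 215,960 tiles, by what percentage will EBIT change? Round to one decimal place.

Total contribution margin = 215,960 × $113.44 = $24,498,502.40.
Operating income = contribution − fixed costs = $24,498,502.40 − $9,836,900 = $14,661,602.40.
So DOL = total CM / EBIT = $24,498,502.40 / $14,661,602.40 = 1.6709.
Operating income changes by 1.6709 × +19.5% = +32.6%.

+32.6%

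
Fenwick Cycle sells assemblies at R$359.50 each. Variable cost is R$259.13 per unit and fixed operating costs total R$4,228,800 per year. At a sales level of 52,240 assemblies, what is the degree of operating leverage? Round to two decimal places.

Contribution at this volume is 52,240 × R$100.37 = R$5,243,328.80.
EBIT = R$5,243,328.80 − R$4,228,800 = R$1,014,528.80.
Degree of operating leverage = R$5,243,328.80 / R$1,014,528.80 = 5.1682.

5.17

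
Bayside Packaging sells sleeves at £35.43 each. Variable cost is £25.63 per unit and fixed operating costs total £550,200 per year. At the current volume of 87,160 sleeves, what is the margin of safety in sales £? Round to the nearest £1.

Contribution margin per unit = £35.43 − £25.63 = £9.80. Break-even units = £550,200 ÷ £9.80 = 56,142.86; break-even revenue = 56,142.86 × £35.43 = £1,989,141.43.
Actual sales revenue = 87,160 × £35.43 = £3,088,078.80.
Margin of safety = £3,088,078.80 − £1,989,141.43 = £1,098,937.

£1,098,937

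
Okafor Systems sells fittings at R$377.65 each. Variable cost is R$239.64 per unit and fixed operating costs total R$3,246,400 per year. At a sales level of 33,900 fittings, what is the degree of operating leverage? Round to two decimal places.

3.27

Contribution at this volume is 33,900 × R$138.01 = R$4,678,539.00.
Operating income = contribution − fixed costs = R$4,678,539.00 − R$3,246,400 = R$1,432,139.00.
DOL = contribution ÷ EBIT = R$4,678,539.00 ÷ R$1,432,139.00 = 3.2668.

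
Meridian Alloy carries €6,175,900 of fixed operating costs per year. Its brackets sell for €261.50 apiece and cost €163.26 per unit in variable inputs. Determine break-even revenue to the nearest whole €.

CM per unit = €261.50 − €163.26 = €98.24; CM ratio = €98.24 / €261.50 = 0.3757.
Break-even revenue = fixed costs × price ÷ CM = €6,175,900 × €261.50 ÷ €98.24 = €16,439,310.

€16,439,310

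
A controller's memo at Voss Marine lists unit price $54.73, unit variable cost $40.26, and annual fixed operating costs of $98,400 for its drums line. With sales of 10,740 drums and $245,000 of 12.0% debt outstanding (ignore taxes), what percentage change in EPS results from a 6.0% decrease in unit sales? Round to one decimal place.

-33.8%

Total contribution margin = 10,740 × $14.47 = $155,407.80.
Operating income = contribution − fixed costs = $155,407.80 − $98,400 = $57,007.80.
After interest of $29,400.00, pre-tax earnings = $27,607.80.
DCL = total CM / (EBIT − I) = $155,407.80 / $27,607.80 = 5.6291.
EPS therefore changes by 5.6291 × (-6.0%) = -33.8%.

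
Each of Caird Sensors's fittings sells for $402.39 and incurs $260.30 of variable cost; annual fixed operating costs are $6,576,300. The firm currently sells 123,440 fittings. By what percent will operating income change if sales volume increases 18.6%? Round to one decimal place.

+29.8%

At 123,440 units, contribution = 123,440 × $142.09 = $17,539,589.60.
EBIT = $17,539,589.60 − $6,576,300 = $10,963,289.60.
DOL = contribution ÷ EBIT = $17,539,589.60 ÷ $10,963,289.60 = 1.5998.
So EBIT moves 1.5998 × (+18.6%) = +29.8%.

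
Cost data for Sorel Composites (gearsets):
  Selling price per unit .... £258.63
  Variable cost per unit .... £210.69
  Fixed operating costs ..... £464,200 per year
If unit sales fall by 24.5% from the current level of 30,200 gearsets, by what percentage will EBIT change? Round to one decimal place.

-36.1%

At 30,200 units, contribution = 30,200 × £47.94 = £1,447,788.00.
Subtracting fixed costs: EBIT = £1,447,788.00 − £464,200 = £983,588.00.
DOL = contribution ÷ EBIT = £1,447,788.00 ÷ £983,588.00 = 1.4719.
%ΔEBIT = DOL × %ΔSales = 1.4719 × -24.5% = -36.1%.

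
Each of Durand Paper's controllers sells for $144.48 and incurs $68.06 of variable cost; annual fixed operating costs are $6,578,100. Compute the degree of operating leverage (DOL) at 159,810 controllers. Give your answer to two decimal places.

At 159,810 units, contribution = 159,810 × $76.42 = $12,212,680.20.
Subtracting fixed costs: EBIT = $12,212,680.20 − $6,578,100 = $5,634,580.20.
Degree of operating leverage = $12,212,680.20 / $5,634,580.20 = 2.1675.

2.17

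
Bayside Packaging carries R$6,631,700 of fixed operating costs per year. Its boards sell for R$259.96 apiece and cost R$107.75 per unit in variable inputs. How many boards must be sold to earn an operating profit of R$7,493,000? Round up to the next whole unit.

Contribution margin per unit = R$259.96 − R$107.75 = R$152.21.
Units = (FC + target) / CM = (R$6,631,700 + R$7,493,000) / R$152.21 = 92,797.45, so 92,798 boards.

92,798 boards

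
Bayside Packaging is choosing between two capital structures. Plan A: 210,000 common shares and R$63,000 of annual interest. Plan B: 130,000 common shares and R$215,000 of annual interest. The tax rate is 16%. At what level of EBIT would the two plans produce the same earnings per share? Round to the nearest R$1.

Set EPS_A = EPS_B: (EBIT − R$63,000)(1 − 0.16) ÷ 210,000 = (EBIT − R$215,000)(1 − 0.16) ÷ 130,000.
Cancelling (1 − t) and cross-multiplying: 130,000·(EBIT − 63,000) = 210,000·(EBIT − 215,000).
EBIT × (210,000 − 130,000) = 215,000 × 210,000 − 63,000 × 130,000 = 36,960,000,000, so EBIT = 36,960,000,000 ÷ 80,000 = 462,000.00.

R$462,000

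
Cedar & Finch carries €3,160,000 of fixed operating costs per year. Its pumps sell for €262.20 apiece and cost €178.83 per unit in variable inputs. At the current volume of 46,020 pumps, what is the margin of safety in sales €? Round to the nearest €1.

€2,128,193

Contribution margin per unit = €262.20 − €178.83 = €83.37. Break-even units = €3,160,000 ÷ €83.37 = 37,903.32; break-even revenue = 37,903.32 × €262.20 = €9,938,251.17.
Current sales = 46,020 × €262.20 = €12,066,444.00.
Margin of safety = €12,066,444.00 − €9,938,251.17 = €2,128,193.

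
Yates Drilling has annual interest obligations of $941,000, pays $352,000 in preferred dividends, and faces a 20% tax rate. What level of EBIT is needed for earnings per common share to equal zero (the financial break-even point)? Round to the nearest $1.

$1,381,000

Preferred dividends are paid after tax, so their pre-tax equivalent is $352,000 ÷ (1 − 0.20) = $440,000.00.
Financial break-even EBIT = interest + D_p ÷ (1 − t) = $941,000 + $440,000.00 = $1,381,000.00.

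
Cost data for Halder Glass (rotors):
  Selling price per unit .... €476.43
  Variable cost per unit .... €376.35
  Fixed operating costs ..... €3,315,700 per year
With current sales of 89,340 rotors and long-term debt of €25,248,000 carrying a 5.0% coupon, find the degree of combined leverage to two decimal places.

Total contribution margin = 89,340 × €100.08 = €8,941,147.20.
Subtracting fixed costs: EBIT = €8,941,147.20 − €3,315,700 = €5,625,447.20. Interest = €1,262,400.00, so EBIT − I = €4,363,047.20.
DCL = contribution ÷ (EBIT − I) = €8,941,147.20 ÷ €4,363,047.20 = 2.0493.

2.05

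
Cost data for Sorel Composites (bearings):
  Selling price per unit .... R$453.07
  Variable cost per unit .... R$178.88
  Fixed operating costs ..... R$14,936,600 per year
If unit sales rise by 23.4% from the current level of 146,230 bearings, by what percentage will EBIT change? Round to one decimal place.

+37.3%

Total contribution margin = 146,230 × R$274.19 = R$40,094,803.70.
Operating income = contribution − fixed costs = R$40,094,803.70 − R$14,936,600 = R$25,158,203.70.
DOL = contribution ÷ EBIT = R$40,094,803.70 ÷ R$25,158,203.70 = 1.5937.
Operating income changes by 1.5937 × +23.4% = +37.3%.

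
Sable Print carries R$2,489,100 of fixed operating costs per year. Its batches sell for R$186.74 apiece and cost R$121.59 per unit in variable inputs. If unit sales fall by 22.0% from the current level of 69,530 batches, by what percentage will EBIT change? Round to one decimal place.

-48.8%

Contribution at this volume is 69,530 × R$65.15 = R$4,529,879.50.
Subtracting fixed costs: EBIT = R$4,529,879.50 − R$2,489,100 = R$2,040,779.50.
DOL = contribution ÷ EBIT = R$4,529,879.50 ÷ R$2,040,779.50 = 2.2197.
So EBIT moves 2.2197 × (-22.0%) = -48.8%.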